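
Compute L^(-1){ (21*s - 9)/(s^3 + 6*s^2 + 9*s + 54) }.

Factor the denominator: s^3 + 6*s^2 + 9*s + 54 = (s + 6)*(s^2 + 9).
Partial fraction decomposition gives [-3/(s + 6)] + [3*s/(s^2 + 9)] + [3/(s^2 + 9)].
Invert each term: -3/(s + 6) ↔ -3e^(-6t); 3·s/(s^2 + 9) ↔ 3cos(3t); 1·3/(s^2 + 9) ↔ sin(3t).

sin(3*t) + 3*cos(3*t) - 3*exp(-6*t)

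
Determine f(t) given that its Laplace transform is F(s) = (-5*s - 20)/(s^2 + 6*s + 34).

Complete the square in the denominator: s^2 + 6*s + 34 = (s + 3)^2 + 5^2.
Split the numerator to match: -5*s - 20 = -5·(s + 3) - 1·5.
Invert each term: -5·(s + 3)/((s + 3)^2 + 25) ↔ -5e^(-3t)cos(5t); -1·5/((s + 3)^2 + 25) ↔ -e^(-3t)sin(5t).

f(t) = -exp(-3*t)*sin(5*t) - 5*exp(-3*t)*cos(5*t)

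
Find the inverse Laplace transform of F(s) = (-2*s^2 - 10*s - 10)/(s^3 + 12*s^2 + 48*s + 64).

-t^2*exp(-4*t) + 6*t*exp(-4*t) - 2*exp(-4*t)

Factor the denominator: s^3 + 12*s^2 + 48*s + 64 = (s + 4)^3.
Partial fraction decomposition gives [-2/(s + 4)] + [6/(s + 4)^2] + [-2/(s + 4)^3].
Invert each term: -2/(s + 4) ↔ -2e^(-4t); 6/(s + 4)^2 ↔ 6t·e^(-4t); -2/(s + 4)^3 ↔ (-1)t^2·e^(-4t).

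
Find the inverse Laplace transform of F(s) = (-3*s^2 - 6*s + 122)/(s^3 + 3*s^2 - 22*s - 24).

Factor the denominator: s^3 + 3*s^2 - 22*s - 24 = (s - 4)*(s + 1)*(s + 6).
Partial fraction decomposition gives [1/(s - 4)] + [1/(s + 6)] + [-5/(s + 1)].
Invert each term: 1/(s - 4) ↔ e^(4t); 1/(s + 6) ↔ e^(-6t); -5/(s + 1) ↔ -5e^(-t).

exp(4*t) - 5*exp(-t) + exp(-6*t)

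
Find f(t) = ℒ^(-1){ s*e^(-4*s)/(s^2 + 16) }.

The factor e^(-4s) signals a time shift by c = 4 (second shifting theorem).
L{cos(4t)} = s/(s^2 + 16), so L^-1{s/(s^2 + 16)} = cos(4*t).
Hence the inverse is u(t - 4) times that function evaluated at t - 4.

f(t) = Heaviside(t - 4)*(cos(4*t - 16))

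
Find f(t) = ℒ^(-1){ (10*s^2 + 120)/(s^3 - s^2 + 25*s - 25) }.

Factor the denominator: s^3 - s^2 + 25*s - 25 = (s - 1)*(s^2 + 25).
Partial fraction decomposition gives [5/(s - 1)] + [5*s/(s^2 + 25)] + [5/(s^2 + 25)].
Invert each term: 5/(s - 1) ↔ 5e^(t); 5·s/(s^2 + 25) ↔ 5cos(5t); 1·5/(s^2 + 25) ↔ sin(5t).

f(t) = 5*exp(t) + sin(5*t) + 5*cos(5*t)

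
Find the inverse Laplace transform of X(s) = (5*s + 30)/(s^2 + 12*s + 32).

5*exp(-6*t)*cosh(2*t)

Rewrite the denominator: s^2 + 12*s + 32 = (s + 6)^2 - 4.
The form in (s + 6) signals a first-shifting-theorem factor e^(-6t).
Since L{cosh(2t)} = s/(s^2 - 4), the inverse is exp(-6*t)*cosh(2*t), scaled by 5.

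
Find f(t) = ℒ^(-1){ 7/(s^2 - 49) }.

Since L{sinh(7t)} = 7/(s^2 - 49), the inverse is sinh(7*t).

f(t) = sinh(7*t)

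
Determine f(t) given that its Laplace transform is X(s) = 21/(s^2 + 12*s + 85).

f(t) = 3*exp(-6*t)*sin(7*t)

Rewrite the denominator: s^2 + 12*s + 85 = (s + 6)^2 + 49.
The form in (s + 6) signals a first-shifting-theorem factor e^(-6t).
Since L{sin(7t)} = 7/(s^2 + 49), the inverse is exp(-6*t)*sin(7*t), scaled by 3.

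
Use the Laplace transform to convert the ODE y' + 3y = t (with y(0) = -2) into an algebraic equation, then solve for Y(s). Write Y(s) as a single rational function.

Y(s) = (-2*s^2 + 1)/(s^3 + 3*s^2)

Transform both sides with L{·}.
The derivative rules (L{y'} = sY - y(0) = sY - (-2)) turn the left side into (s + 3)Y - (-2).
The right side is L{t} = s^(-2).
So (s + 3)Y = s^(-2) + (-2).
Solve for Y(s) and write it as one ratio of polynomials.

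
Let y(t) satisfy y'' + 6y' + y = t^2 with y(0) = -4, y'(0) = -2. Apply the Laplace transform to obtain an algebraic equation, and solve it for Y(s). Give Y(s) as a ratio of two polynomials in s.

Transform both sides with L{·}.
The derivative rules (L{y''} = s^2 Y - s·y(0) - y'(0) and L{y'} = sY - y(0), with y(0) = -4, y'(0) = -2) turn the left side into (s^2 + 6*s + 1)Y - (-4*s - 26).
The right side is L{t^2} = 2/s^3.
So (s^2 + 6*s + 1)Y = 2/s^3 + (-4*s - 26).
Divide through and combine into a single rational function.

Y(s) = (-4*s^4 - 26*s^3 + 2)/(s^5 + 6*s^4 + s^3)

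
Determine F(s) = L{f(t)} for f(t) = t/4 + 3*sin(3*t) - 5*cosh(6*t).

The transform is linear, so treat each term independently.
(1/4)·[L{t} = 1!/s^2 = 1/s^2]; (3)·[L{sin(3t)} = 3/(s^2 + 9)]; (-5)·[L{cosh(6t)} = s/(s^2 - 36)].

F(s) = -5*s/(s^2 - 36) + 9/(s^2 + 9) + 1/(4*s^2)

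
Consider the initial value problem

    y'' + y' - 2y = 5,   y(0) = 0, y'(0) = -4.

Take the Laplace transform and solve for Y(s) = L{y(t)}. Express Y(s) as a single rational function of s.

Laplace-transform each side.
Using L{y''} = s^2 Y - s·y(0) - y'(0) and L{y'} = sY - y(0), with y(0) = 0, y'(0) = -4, the left side becomes (s^2 + s - 2)Y - (-4).
The right side is L{5} = 5/s.
So (s^2 + s - 2)Y = 5/s + (-4).
Isolate Y and clear denominators.

Y(s) = (-4*s + 5)/(s^3 + s^2 - 2*s)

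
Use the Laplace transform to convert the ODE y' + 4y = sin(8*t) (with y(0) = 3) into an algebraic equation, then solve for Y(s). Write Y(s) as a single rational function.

Y(s) = (3*s^2 + 200)/(s^3 + 4*s^2 + 64*s + 256)

Take the Laplace transform of both sides.
The derivative rules (L{y'} = sY - y(0) = sY - 3) turn the left side into (s + 4)Y - (3).
The right side is L{sin(8*t)} = 8/(s^2 + 64).
So (s + 4)Y = 8/(s^2 + 64) + (3).
Divide through and combine into a single rational function.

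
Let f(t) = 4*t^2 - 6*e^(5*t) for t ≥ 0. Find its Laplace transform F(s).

F(s) = -6/(s - 5) + 8/s^3

Apply the Laplace transform termwise.
(-6)·[L{e^(5t)} = 1/(s - 5)]; (4)·[L{t^2} = 2!/s^3 = 2/s^3].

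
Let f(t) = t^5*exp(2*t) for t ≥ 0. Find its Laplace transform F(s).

L{t^5} = 5!/s^6 = 120/s^6.
By the first shifting theorem, multiplying by e^(2t) replaces s with s - 2.

F(s) = 120/(s - 2)^6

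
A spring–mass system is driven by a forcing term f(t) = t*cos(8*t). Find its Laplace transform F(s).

L{cos(8t)} = s/(s^2 + 64).
Then apply L{t·g(t)} = -d/ds[G(s)] with G(s) = s/(s^2 + 64):
differentiating 1 time and applying the sign gives (s - 8)*(s + 8)/(s^2 + 64)^2.

F(s) = (s - 8)*(s + 8)/(s^2 + 64)^2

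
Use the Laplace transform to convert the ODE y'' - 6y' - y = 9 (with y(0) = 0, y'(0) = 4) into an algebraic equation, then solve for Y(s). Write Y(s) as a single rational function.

Y(s) = (4*s + 9)/(s^3 - 6*s^2 - s)

Apply the Laplace transform to the equation.
With L{y''} = s^2 Y - s·y(0) - y'(0) and L{y'} = sY - y(0), with y(0) = 0, y'(0) = 4: the LHS transforms to (s^2 - 6*s - 1)Y - (4).
The right side is L{9} = 9/s.
So (s^2 - 6*s - 1)Y = 9/s + (4).
Divide through and combine into a single rational function.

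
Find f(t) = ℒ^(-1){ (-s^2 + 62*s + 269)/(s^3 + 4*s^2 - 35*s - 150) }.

f(t) = 6*t*exp(-5*t) + 5*exp(6*t) - 6*exp(-5*t)

Factor the denominator: s^3 + 4*s^2 - 35*s - 150 = (s - 6)*(s + 5)^2.
Partial fraction decomposition gives [-6/(s + 5)] + [6/(s + 5)^2] + [5/(s - 6)].
Invert each term: -6/(s + 5) ↔ -6e^(-5t); 6/(s + 5)^2 ↔ 6t·e^(-5t); 5/(s - 6) ↔ 5e^(6t).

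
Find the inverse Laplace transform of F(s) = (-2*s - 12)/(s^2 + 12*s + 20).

Rewrite the denominator: s^2 + 12*s + 20 = (s + 6)^2 - 16.
The form in (s + 6) signals a first-shifting-theorem factor e^(-6t).
Since L{cosh(4t)} = s/(s^2 - 16), the inverse is exp(-6*t)*cosh(4*t), scaled by -2.

-2*exp(-6*t)*cosh(4*t)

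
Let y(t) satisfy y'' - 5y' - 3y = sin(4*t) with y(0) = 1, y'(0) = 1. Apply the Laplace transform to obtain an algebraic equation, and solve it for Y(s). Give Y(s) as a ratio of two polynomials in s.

Apply the Laplace transform to the equation.
The derivative rules (L{y''} = s^2 Y - s·y(0) - y'(0) and L{y'} = sY - y(0), with y(0) = 1, y'(0) = 1) turn the left side into (s^2 - 5*s - 3)Y - (s - 4).
The right side is L{sin(4*t)} = 4/(s^2 + 16).
So (s^2 - 5*s - 3)Y = 4/(s^2 + 16) + (s - 4).
Solve for Y(s) and write it as one ratio of polynomials.

Y(s) = (s^3 - 4*s^2 + 16*s - 60)/(s^4 - 5*s^3 + 13*s^2 - 80*s - 48)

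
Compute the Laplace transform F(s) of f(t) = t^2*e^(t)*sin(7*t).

L{sin(7t)} = 7/(s^2 + 49).
Multiplying by e^(t) shifts s → s - 1, so L{e^(t)*sin(7*t)} = 7/((s - 1)^2 + 49).
Then apply L{t^2·g(t)} = (-1)^2 d^2/ds^2[G(s)] with G(s) = 7/((s - 1)^2 + 49):
differentiating 2 times and applying the sign gives 14*(3*s^2 - 6*s - 46)/(s^2 - 2*s + 50)^3.

F(s) = 14*(3*s^2 - 6*s - 46)/(s^2 - 2*s + 50)^3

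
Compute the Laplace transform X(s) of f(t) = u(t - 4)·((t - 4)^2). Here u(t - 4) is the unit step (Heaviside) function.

By the second shifting theorem, L{u(t - c)·g(t - c)} = e^(-cs)·G(s) with c = 4 and G(s) = L{g(t)}.
L{t^2} = 2!/s^3 = 2/s^3.

X(s) = 2*exp(-4*s)/s^3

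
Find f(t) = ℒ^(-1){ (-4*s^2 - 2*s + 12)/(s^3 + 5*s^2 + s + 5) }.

Factor the denominator: s^3 + 5*s^2 + s + 5 = (s + 5)*(s^2 + 1).
Partial fraction decomposition gives [-3/(s + 5)] + [-s/(s^2 + 1)] + [3/(s^2 + 1)].
Invert each term: -3/(s + 5) ↔ -3e^(-5t); -1·s/(s^2 + 1) ↔ -cos(t); 3·1/(s^2 + 1) ↔ 3sin(t).

f(t) = 3*sin(t) - cos(t) - 3*exp(-5*t)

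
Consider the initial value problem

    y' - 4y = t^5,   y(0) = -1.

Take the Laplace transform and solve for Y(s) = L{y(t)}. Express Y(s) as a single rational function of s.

Y(s) = (-s^6 + 120)/(s^7 - 4*s^6)

Laplace-transform each side.
With L{y'} = sY - y(0) = sY - (-1): the LHS transforms to (s - 4)Y - (-1).
The right side is L{t^5} = 120/s^6.
So (s - 4)Y = 120/s^6 + (-1).
Divide through and combine into a single rational function.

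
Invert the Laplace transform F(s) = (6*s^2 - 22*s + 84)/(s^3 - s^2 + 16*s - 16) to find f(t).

f(t) = 4*exp(t) - 5*sin(4*t) + 2*cos(4*t)

Factor the denominator: s^3 - s^2 + 16*s - 16 = (s - 1)*(s^2 + 16).
Partial fraction decomposition gives [4/(s - 1)] + [2*s/(s^2 + 16)] + [-20/(s^2 + 16)].
Invert each term: 4/(s - 1) ↔ 4e^(t); 2·s/(s^2 + 16) ↔ 2cos(4t); -5·4/(s^2 + 16) ↔ -5sin(4t).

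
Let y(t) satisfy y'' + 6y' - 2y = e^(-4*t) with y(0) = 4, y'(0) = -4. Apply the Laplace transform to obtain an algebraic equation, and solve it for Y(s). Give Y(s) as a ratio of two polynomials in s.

Take the Laplace transform of both sides.
The derivative rules (L{y''} = s^2 Y - s·y(0) - y'(0) and L{y'} = sY - y(0), with y(0) = 4, y'(0) = -4) turn the left side into (s^2 + 6*s - 2)Y - (4*s + 20).
The right side is L{e^(-4*t)} = 1/(s + 4).
So (s^2 + 6*s - 2)Y = 1/(s + 4) + (4*s + 20).
Solve for Y(s) and write it as one ratio of polynomials.

Y(s) = (4*s^2 + 36*s + 81)/(s^3 + 10*s^2 + 22*s - 8)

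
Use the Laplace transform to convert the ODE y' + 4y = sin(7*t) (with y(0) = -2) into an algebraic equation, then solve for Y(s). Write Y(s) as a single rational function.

Laplace-transform each side.
With L{y'} = sY - y(0) = sY - (-2): the LHS transforms to (s + 4)Y - (-2).
The right side is L{sin(7*t)} = 7/(s^2 + 49).
So (s + 4)Y = 7/(s^2 + 49) + (-2).
Solve for Y(s) and write it as one ratio of polynomials.

Y(s) = (-2*s^2 - 91)/(s^3 + 4*s^2 + 49*s + 196)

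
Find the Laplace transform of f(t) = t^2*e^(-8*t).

L{e^(-8t)} = 1/(s + 8).
Then apply L{t^2·g(t)} = (-1)^2 d^2/ds^2[H(s)] with H(s) = 1/(s + 8):
differentiating 2 times and applying the sign gives 2/(s + 8)^3.

2/(s + 8)^3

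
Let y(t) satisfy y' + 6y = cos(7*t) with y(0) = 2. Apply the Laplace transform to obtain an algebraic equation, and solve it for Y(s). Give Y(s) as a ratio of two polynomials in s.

Laplace-transform each side.
With L{y'} = sY - y(0) = sY - 2: the LHS transforms to (s + 6)Y - (2).
The right side is L{cos(7*t)} = s/(s^2 + 49).
So (s + 6)Y = s/(s^2 + 49) + (2).
Isolate Y and clear denominators.

Y(s) = (2*s^2 + s + 98)/(s^3 + 6*s^2 + 49*s + 294)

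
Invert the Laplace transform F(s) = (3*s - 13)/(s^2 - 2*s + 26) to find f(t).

f(t) = -2*exp(t)*sin(5*t) + 3*exp(t)*cos(5*t)

Complete the square in the denominator: s^2 - 2*s + 26 = (s - 1)^2 + 5^2.
Split the numerator to match: 3*s - 13 = 3·(s - 1) - 2·5.
Invert each term: 3·(s - 1)/((s - 1)^2 + 25) ↔ 3e^(t)cos(5t); -2·5/((s - 1)^2 + 25) ↔ -2e^(t)sin(5t).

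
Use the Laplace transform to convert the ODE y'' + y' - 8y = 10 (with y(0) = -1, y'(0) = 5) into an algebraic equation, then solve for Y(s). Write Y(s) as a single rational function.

Y(s) = (-s^2 + 4*s + 10)/(s^3 + s^2 - 8*s)

Laplace-transform each side.
With L{y''} = s^2 Y - s·y(0) - y'(0) and L{y'} = sY - y(0), with y(0) = -1, y'(0) = 5: the LHS transforms to (s^2 + s - 8)Y - (-s + 4).
The right side is L{10} = 10/s.
So (s^2 + s - 8)Y = 10/s + (-s + 4).
Isolate Y and clear denominators.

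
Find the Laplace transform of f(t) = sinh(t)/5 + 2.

1/(5*(s^2 - 1)) + 2/s

By linearity of the Laplace transform, transform each term separately.
L{2} = 2/s; (1/5)·[L{sinh(t)} = 1/(s^2 - 1)].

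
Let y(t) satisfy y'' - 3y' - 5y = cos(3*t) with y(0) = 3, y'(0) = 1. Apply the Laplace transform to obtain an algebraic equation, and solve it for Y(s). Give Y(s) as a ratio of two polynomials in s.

Y(s) = (3*s^3 - 8*s^2 + 28*s - 72)/(s^4 - 3*s^3 + 4*s^2 - 27*s - 45)

Transform both sides with L{·}.
The derivative rules (L{y''} = s^2 Y - s·y(0) - y'(0) and L{y'} = sY - y(0), with y(0) = 3, y'(0) = 1) turn the left side into (s^2 - 3*s - 5)Y - (3*s - 8).
The right side is L{cos(3*t)} = s/(s^2 + 9).
So (s^2 - 3*s - 5)Y = s/(s^2 + 9) + (3*s - 8).
Solve for Y(s) and write it as one ratio of polynomials.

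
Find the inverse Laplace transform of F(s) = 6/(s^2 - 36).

Since L{sinh(6t)} = 6/(s^2 - 36), the inverse is sinh(6*t).

sinh(6*t)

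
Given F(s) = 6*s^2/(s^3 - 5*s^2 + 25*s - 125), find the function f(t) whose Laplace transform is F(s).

f(t) = 3*exp(5*t) + 3*sin(5*t) + 3*cos(5*t)

Factor the denominator: s^3 - 5*s^2 + 25*s - 125 = (s - 5)*(s^2 + 25).
Partial fraction decomposition gives [3/(s - 5)] + [3*s/(s^2 + 25)] + [15/(s^2 + 25)].
Invert each term: 3/(s - 5) ↔ 3e^(5t); 3·s/(s^2 + 25) ↔ 3cos(5t); 3·5/(s^2 + 25) ↔ 3sin(5t).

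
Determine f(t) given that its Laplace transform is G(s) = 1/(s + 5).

Since L{e^(-5t)} = 1/(s + 5), the inverse is e^(-5*t).

f(t) = exp(-5*t)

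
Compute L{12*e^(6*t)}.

L{12} = 12/s.
By the first shifting theorem, multiplying by e^(6t) replaces s with s - 6.

12/(s - 6)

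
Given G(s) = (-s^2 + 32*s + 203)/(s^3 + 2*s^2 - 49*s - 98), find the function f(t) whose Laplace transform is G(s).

f(t) = 3*exp(7*t) - 3*exp(-2*t) - exp(-7*t)

Factor the denominator: s^3 + 2*s^2 - 49*s - 98 = (s - 7)*(s + 2)*(s + 7).
Partial fraction decomposition gives [3/(s - 7)] + [-1/(s + 7)] + [-3/(s + 2)].
Invert each term: 3/(s - 7) ↔ 3e^(7t); -1/(s + 7) ↔ -e^(-7t); -3/(s + 2) ↔ -3e^(-2t).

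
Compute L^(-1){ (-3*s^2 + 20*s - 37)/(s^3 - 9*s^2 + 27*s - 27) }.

Factor the denominator: s^3 - 9*s^2 + 27*s - 27 = (s - 3)^3.
Partial fraction decomposition gives [-3/(s - 3)] + [2/(s - 3)^2] + [-4/(s - 3)^3].
Invert each term: -3/(s - 3) ↔ -3e^(3t); 2/(s - 3)^2 ↔ 2t·e^(3t); -4/(s - 3)^3 ↔ (-2)t^2·e^(3t).

-2*t^2*exp(3*t) + 2*t*exp(3*t) - 3*exp(3*t)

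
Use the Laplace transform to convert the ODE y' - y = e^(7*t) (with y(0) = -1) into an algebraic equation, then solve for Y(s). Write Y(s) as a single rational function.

Apply the Laplace transform to the equation.
Using L{y'} = sY - y(0) = sY - (-1), the left side becomes (s - 1)Y - (-1).
The right side is L{e^(7*t)} = 1/(s - 7).
So (s - 1)Y = 1/(s - 7) + (-1).
Divide through and combine into a single rational function.

Y(s) = (-s + 8)/(s^2 - 8*s + 7)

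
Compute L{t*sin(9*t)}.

L{sin(9t)} = 9/(s^2 + 81).
Then apply L{t·g(t)} = -d/ds[H(s)] with H(s) = 9/(s^2 + 81):
differentiating 1 time and applying the sign gives 18*s/(s^2 + 81)^2.

18*s/(s^2 + 81)^2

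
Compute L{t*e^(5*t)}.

L{e^(5t)} = 1/(s - 5).
Then apply L{t·g(t)} = -d/ds[H(s)] with H(s) = 1/(s - 5):
differentiating 1 time and applying the sign gives (s - 5)^(-2).

(s - 5)^(-2)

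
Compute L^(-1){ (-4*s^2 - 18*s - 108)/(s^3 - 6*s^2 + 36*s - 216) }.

-5*exp(6*t) - 2*sin(6*t) + cos(6*t)

Factor the denominator: s^3 - 6*s^2 + 36*s - 216 = (s - 6)*(s^2 + 36).
Partial fraction decomposition gives [-5/(s - 6)] + [s/(s^2 + 36)] + [-12/(s^2 + 36)].
Invert each term: -5/(s - 6) ↔ -5e^(6t); 1·s/(s^2 + 36) ↔ cos(6t); -2·6/(s^2 + 36) ↔ -2sin(6t).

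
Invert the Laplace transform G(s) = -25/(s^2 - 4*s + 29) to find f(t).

f(t) = -5*exp(2*t)*sin(5*t)

Rewrite the denominator: s^2 - 4*s + 29 = (s - 2)^2 + 25.
The form in (s - 2) signals a first-shifting-theorem factor e^(2t).
Since L{sin(5t)} = 5/(s^2 + 25), the inverse is exp(2*t)*sin(5*t), scaled by -5.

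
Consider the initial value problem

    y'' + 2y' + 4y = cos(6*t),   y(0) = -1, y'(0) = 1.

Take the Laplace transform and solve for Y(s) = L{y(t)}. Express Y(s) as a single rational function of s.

Apply the Laplace transform to the equation.
Using L{y''} = s^2 Y - s·y(0) - y'(0) and L{y'} = sY - y(0), with y(0) = -1, y'(0) = 1, the left side becomes (s^2 + 2*s + 4)Y - (-s - 1).
The right side is L{cos(6*t)} = s/(s^2 + 36).
So (s^2 + 2*s + 4)Y = s/(s^2 + 36) + (-s - 1).
Isolate Y and clear denominators.

Y(s) = (-s^3 - s^2 - 35*s - 36)/(s^4 + 2*s^3 + 40*s^2 + 72*s + 144)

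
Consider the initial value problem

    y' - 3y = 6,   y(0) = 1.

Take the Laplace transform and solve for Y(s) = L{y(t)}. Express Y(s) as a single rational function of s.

Take the Laplace transform of both sides.
The derivative rules (L{y'} = sY - y(0) = sY - 1) turn the left side into (s - 3)Y - (1).
The right side is L{6} = 6/s.
So (s - 3)Y = 6/s + (1).
Solve for Y(s) and write it as one ratio of polynomials.

Y(s) = (s + 6)/(s^2 - 3*s)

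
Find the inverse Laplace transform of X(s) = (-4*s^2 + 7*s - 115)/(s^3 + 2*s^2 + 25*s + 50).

sin(5*t) + cos(5*t) - 5*exp(-2*t)

Factor the denominator: s^3 + 2*s^2 + 25*s + 50 = (s + 2)*(s^2 + 25).
Partial fraction decomposition gives [-5/(s + 2)] + [s/(s^2 + 25)] + [5/(s^2 + 25)].
Invert each term: -5/(s + 2) ↔ -5e^(-2t); 1·s/(s^2 + 25) ↔ cos(5t); 1·5/(s^2 + 25) ↔ sin(5t).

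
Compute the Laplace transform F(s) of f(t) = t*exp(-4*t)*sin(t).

F(s) = 2*(s + 4)/(s^2 + 8*s + 17)^2

L{sin(t)} = 1/(s^2 + 1).
Multiplying by e^(-4t) shifts s → s + 4, so L{exp(-4*t)*sin(t)} = 1/((s + 4)^2 + 1).
Then apply L{t·g(t)} = -d/ds[G(s)] with G(s) = 1/((s + 4)^2 + 1):
differentiating 1 time and applying the sign gives 2*(s + 4)/(s^2 + 8*s + 17)^2.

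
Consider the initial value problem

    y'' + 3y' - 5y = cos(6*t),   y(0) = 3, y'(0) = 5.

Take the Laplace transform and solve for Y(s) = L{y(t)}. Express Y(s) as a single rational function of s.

Apply the Laplace transform to the equation.
With L{y''} = s^2 Y - s·y(0) - y'(0) and L{y'} = sY - y(0), with y(0) = 3, y'(0) = 5: the LHS transforms to (s^2 + 3*s - 5)Y - (3*s + 14).
The right side is L{cos(6*t)} = s/(s^2 + 36).
So (s^2 + 3*s - 5)Y = s/(s^2 + 36) + (3*s + 14).
Solve for Y(s) and write it as one ratio of polynomials.

Y(s) = (3*s^3 + 14*s^2 + 109*s + 504)/(s^4 + 3*s^3 + 31*s^2 + 108*s - 180)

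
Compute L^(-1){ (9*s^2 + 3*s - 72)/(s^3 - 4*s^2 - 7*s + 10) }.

6*exp(5*t) + 5*exp(t) - 2*exp(-2*t)

Factor the denominator: s^3 - 4*s^2 - 7*s + 10 = (s - 5)*(s - 1)*(s + 2).
Partial fraction decomposition gives [5/(s - 1)] + [-2/(s + 2)] + [6/(s - 5)].
Invert each term: 5/(s - 1) ↔ 5e^(t); -2/(s + 2) ↔ -2e^(-2t); 6/(s - 5) ↔ 6e^(5t).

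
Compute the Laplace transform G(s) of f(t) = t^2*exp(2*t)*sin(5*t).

G(s) = 10*(3*s^2 - 12*s - 13)/(s^2 - 4*s + 29)^3

L{sin(5t)} = 5/(s^2 + 25).
Multiplying by e^(2t) shifts s → s - 2, so L{exp(2*t)*sin(5*t)} = 5/((s - 2)^2 + 25).
Then apply L{t^2·g(t)} = (-1)^2 d^2/ds^2[H(s)] with H(s) = 5/((s - 2)^2 + 25):
differentiating 2 times and applying the sign gives 10*(3*s^2 - 12*s - 13)/(s^2 - 4*s + 29)^3.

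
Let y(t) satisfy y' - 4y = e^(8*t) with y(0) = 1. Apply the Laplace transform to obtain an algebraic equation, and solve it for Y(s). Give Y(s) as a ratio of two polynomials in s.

Y(s) = (s - 7)/(s^2 - 12*s + 32)

Take the Laplace transform of both sides.
The derivative rules (L{y'} = sY - y(0) = sY - 1) turn the left side into (s - 4)Y - (1).
The right side is L{e^(8*t)} = 1/(s - 8).
So (s - 4)Y = 1/(s - 8) + (1).
Divide through and combine into a single rational function.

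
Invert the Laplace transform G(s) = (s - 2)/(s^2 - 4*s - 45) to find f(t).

Rewrite the denominator: s^2 - 4*s - 45 = (s - 2)^2 - 49.
The form in (s - 2) signals a first-shifting-theorem factor e^(2t).
Since L{cosh(7t)} = s/(s^2 - 49), the inverse is e^(2*t)*cosh(7*t).

f(t) = exp(2*t)*cosh(7*t)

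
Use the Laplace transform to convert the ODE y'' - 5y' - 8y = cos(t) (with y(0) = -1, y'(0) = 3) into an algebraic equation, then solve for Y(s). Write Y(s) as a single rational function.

Laplace-transform each side.
With L{y''} = s^2 Y - s·y(0) - y'(0) and L{y'} = sY - y(0), with y(0) = -1, y'(0) = 3: the LHS transforms to (s^2 - 5*s - 8)Y - (-s + 8).
The right side is L{cos(t)} = s/(s^2 + 1).
So (s^2 - 5*s - 8)Y = s/(s^2 + 1) + (-s + 8).
Solve for Y(s) and write it as one ratio of polynomials.

Y(s) = (-s^3 + 8*s^2 + 8)/(s^4 - 5*s^3 - 7*s^2 - 5*s - 8)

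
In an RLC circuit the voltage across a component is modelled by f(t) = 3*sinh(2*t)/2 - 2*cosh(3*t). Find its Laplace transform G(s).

By linearity of the Laplace transform, transform each term separately.
(-2)·[L{cosh(3t)} = s/(s^2 - 9)]; (3/2)·[L{sinh(2t)} = 2/(s^2 - 4)].

G(s) = -2*s/(s^2 - 9) + 3/(s^2 - 4)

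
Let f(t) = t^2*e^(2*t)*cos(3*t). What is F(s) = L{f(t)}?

L{cos(3t)} = s/(s^2 + 9).
Multiplying by e^(2t) shifts s → s - 2, so L{e^(2*t)*cos(3*t)} = (s - 2)/((s - 2)^2 + 9).
Then apply L{t^2·g(t)} = (-1)^2 d^2/ds^2[G(s)] with G(s) = (s - 2)/((s - 2)^2 + 9):
differentiating 2 times and applying the sign gives 2*(s - 2)*(s^2 - 4*s - 23)/(s^2 - 4*s + 13)^3.

F(s) = 2*(s - 2)*(s^2 - 4*s - 23)/(s^2 - 4*s + 13)^3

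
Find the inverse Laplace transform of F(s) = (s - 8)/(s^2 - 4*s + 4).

Factor the denominator: s^2 - 4*s + 4 = (s - 2)^2.
Partial fraction decomposition gives [1/(s - 2)] + [-6/(s - 2)^2].
Invert each term: 1/(s - 2) ↔ e^(2t); -6/(s - 2)^2 ↔ -6t·e^(2t).

-6*t*exp(2*t) + exp(2*t)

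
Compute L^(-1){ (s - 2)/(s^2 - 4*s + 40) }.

exp(2*t)*cos(6*t)

Rewrite the denominator: s^2 - 4*s + 40 = (s - 2)^2 + 36.
The form in (s - 2) signals a first-shifting-theorem factor e^(2t).
Since L{cos(6t)} = s/(s^2 + 36), the inverse is exp(2*t)*cos(6*t).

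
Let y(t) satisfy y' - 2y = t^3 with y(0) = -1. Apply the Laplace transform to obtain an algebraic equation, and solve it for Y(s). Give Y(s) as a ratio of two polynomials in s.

Laplace-transform each side.
With L{y'} = sY - y(0) = sY - (-1): the LHS transforms to (s - 2)Y - (-1).
The right side is L{t^3} = 6/s^4.
So (s - 2)Y = 6/s^4 + (-1).
Divide through and combine into a single rational function.

Y(s) = (-s^4 + 6)/(s^5 - 2*s^4)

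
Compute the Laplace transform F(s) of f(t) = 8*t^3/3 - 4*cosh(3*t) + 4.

The transform is linear, so treat each term independently.
(8/3)·[L{t^3} = 3!/s^4 = 6/s^4]; L{4} = 4/s; (-4)·[L{cosh(3t)} = s/(s^2 - 9)].

F(s) = -4*s/(s^2 - 9) + 4/s + 16/s^4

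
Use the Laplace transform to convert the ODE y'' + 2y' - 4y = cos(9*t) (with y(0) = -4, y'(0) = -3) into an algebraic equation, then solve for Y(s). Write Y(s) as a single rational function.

Y(s) = (-4*s^3 - 11*s^2 - 323*s - 891)/(s^4 + 2*s^3 + 77*s^2 + 162*s - 324)

Take the Laplace transform of both sides.
With L{y''} = s^2 Y - s·y(0) - y'(0) and L{y'} = sY - y(0), with y(0) = -4, y'(0) = -3: the LHS transforms to (s^2 + 2*s - 4)Y - (-4*s - 11).
The right side is L{cos(9*t)} = s/(s^2 + 81).
So (s^2 + 2*s - 4)Y = s/(s^2 + 81) + (-4*s - 11).
Solve for Y(s) and write it as one ratio of polynomials.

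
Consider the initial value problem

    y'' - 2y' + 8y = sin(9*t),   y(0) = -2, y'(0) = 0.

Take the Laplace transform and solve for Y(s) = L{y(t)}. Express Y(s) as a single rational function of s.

Transform both sides with L{·}.
Using L{y''} = s^2 Y - s·y(0) - y'(0) and L{y'} = sY - y(0), with y(0) = -2, y'(0) = 0, the left side becomes (s^2 - 2*s + 8)Y - (-2*s + 4).
The right side is L{sin(9*t)} = 9/(s^2 + 81).
So (s^2 - 2*s + 8)Y = 9/(s^2 + 81) + (-2*s + 4).
Solve for Y(s) and write it as one ratio of polynomials.

Y(s) = (-2*s^3 + 4*s^2 - 162*s + 333)/(s^4 - 2*s^3 + 89*s^2 - 162*s + 648)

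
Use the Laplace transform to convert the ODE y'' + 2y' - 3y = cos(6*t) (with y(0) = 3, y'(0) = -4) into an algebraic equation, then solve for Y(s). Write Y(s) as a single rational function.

Y(s) = (3*s^3 + 2*s^2 + 109*s + 72)/(s^4 + 2*s^3 + 33*s^2 + 72*s - 108)

Transform both sides with L{·}.
The derivative rules (L{y''} = s^2 Y - s·y(0) - y'(0) and L{y'} = sY - y(0), with y(0) = 3, y'(0) = -4) turn the left side into (s^2 + 2*s - 3)Y - (3*s + 2).
The right side is L{cos(6*t)} = s/(s^2 + 36).
So (s^2 + 2*s - 3)Y = s/(s^2 + 36) + (3*s + 2).
Solve for Y(s) and write it as one ratio of polynomials.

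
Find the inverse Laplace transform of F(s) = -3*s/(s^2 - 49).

Since L{cosh(7t)} = s/(s^2 - 49), the inverse is cosh(7*t), scaled by -3.

-3*cosh(7*t)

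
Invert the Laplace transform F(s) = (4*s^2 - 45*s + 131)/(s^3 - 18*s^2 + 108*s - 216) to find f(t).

f(t) = 5*t^2*exp(6*t)/2 + 3*t*exp(6*t) + 4*exp(6*t)

Factor the denominator: s^3 - 18*s^2 + 108*s - 216 = (s - 6)^3.
Partial fraction decomposition gives [4/(s - 6)] + [3/(s - 6)^2] + [5/(s - 6)^3].
Invert each term: 4/(s - 6) ↔ 4e^(6t); 3/(s - 6)^2 ↔ 3t·e^(6t); 5/(s - 6)^3 ↔ (5/2)t^2·e^(6t).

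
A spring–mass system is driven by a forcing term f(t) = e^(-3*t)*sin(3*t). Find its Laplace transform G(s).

G(s) = 3/((s + 3)^2 + 9)

L{sin(3t)} = 3/(s^2 + 9).
By the first shifting theorem, multiplying by e^(-3t) replaces s with s + 3.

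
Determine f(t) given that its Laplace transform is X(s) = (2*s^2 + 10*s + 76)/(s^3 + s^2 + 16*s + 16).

f(t) = 3*sin(4*t) - 2*cos(4*t) + 4*exp(-t)

Factor the denominator: s^3 + s^2 + 16*s + 16 = (s + 1)*(s^2 + 16).
Partial fraction decomposition gives [4/(s + 1)] + [-2*s/(s^2 + 16)] + [12/(s^2 + 16)].
Invert each term: 4/(s + 1) ↔ 4e^(-t); -2·s/(s^2 + 16) ↔ -2cos(4t); 3·4/(s^2 + 16) ↔ 3sin(4t).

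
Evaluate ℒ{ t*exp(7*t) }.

L{e^(7t)} = 1/(s - 7).
Then apply L{t·g(t)} = -d/ds[G(s)] with G(s) = 1/(s - 7):
differentiating 1 time and applying the sign gives (s - 7)^(-2).

(s - 7)^(-2)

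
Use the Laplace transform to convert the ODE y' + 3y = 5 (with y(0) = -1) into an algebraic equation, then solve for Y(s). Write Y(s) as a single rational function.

Laplace-transform each side.
Using L{y'} = sY - y(0) = sY - (-1), the left side becomes (s + 3)Y - (-1).
The right side is L{5} = 5/s.
So (s + 3)Y = 5/s + (-1).
Divide through and combine into a single rational function.

Y(s) = (-s + 5)/(s^2 + 3*s)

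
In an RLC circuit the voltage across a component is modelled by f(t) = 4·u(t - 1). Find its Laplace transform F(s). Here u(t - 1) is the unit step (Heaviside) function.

F(s) = 4*exp(-s)/s

By the second shifting theorem, L{u(t - c)·g(t - c)} = e^(-cs)·G(s) with c = 1 and G(s) = L{g(t)}.
L{4} = 4/s.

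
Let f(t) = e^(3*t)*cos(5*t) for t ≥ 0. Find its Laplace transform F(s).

F(s) = (s - 3)/((s - 3)^2 + 25)

L{cos(5t)} = s/(s^2 + 25).
By the first shifting theorem, multiplying by e^(3t) replaces s with s - 3.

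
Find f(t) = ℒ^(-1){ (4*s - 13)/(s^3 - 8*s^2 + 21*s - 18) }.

f(t) = -t*exp(3*t) + 5*exp(3*t) - 5*exp(2*t)

Factor the denominator: s^3 - 8*s^2 + 21*s - 18 = (s - 3)^2*(s - 2).
Partial fraction decomposition gives [5/(s - 3)] + [-1/(s - 3)^2] + [-5/(s - 2)].
Invert each term: 5/(s - 3) ↔ 5e^(3t); -1/(s - 3)^2 ↔ -t·e^(3t); -5/(s - 2) ↔ -5e^(2t).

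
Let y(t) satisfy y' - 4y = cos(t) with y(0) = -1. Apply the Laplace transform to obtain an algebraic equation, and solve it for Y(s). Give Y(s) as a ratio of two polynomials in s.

Laplace-transform each side.
With L{y'} = sY - y(0) = sY - (-1): the LHS transforms to (s - 4)Y - (-1).
The right side is L{cos(t)} = s/(s^2 + 1).
So (s - 4)Y = s/(s^2 + 1) + (-1).
Divide through and combine into a single rational function.

Y(s) = (-s^2 + s - 1)/(s^3 - 4*s^2 + s - 4)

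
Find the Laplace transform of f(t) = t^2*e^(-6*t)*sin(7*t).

L{sin(7t)} = 7/(s^2 + 49).
Multiplying by e^(-6t) shifts s → s + 6, so L{e^(-6*t)*sin(7*t)} = 7/((s + 6)^2 + 49).
Then apply L{t^2·g(t)} = (-1)^2 d^2/ds^2[G(s)] with G(s) = 7/((s + 6)^2 + 49):
differentiating 2 times and applying the sign gives 14*(3*s^2 + 36*s + 59)/(s^2 + 12*s + 85)^3.

14*(3*s^2 + 36*s + 59)/(s^2 + 12*s + 85)^3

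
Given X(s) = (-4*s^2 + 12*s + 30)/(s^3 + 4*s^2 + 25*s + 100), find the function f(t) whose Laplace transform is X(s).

Factor the denominator: s^3 + 4*s^2 + 25*s + 100 = (s + 4)*(s^2 + 25).
Partial fraction decomposition gives [-2/(s + 4)] + [-2*s/(s^2 + 25)] + [20/(s^2 + 25)].
Invert each term: -2/(s + 4) ↔ -2e^(-4t); -2·s/(s^2 + 25) ↔ -2cos(5t); 4·5/(s^2 + 25) ↔ 4sin(5t).

f(t) = 4*sin(5*t) - 2*cos(5*t) - 2*exp(-4*t)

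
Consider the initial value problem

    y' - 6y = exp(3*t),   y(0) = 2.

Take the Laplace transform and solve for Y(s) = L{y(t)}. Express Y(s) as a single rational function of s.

Transform both sides with L{·}.
The derivative rules (L{y'} = sY - y(0) = sY - 2) turn the left side into (s - 6)Y - (2).
The right side is L{exp(3*t)} = 1/(s - 3).
So (s - 6)Y = 1/(s - 3) + (2).
Divide through and combine into a single rational function.

Y(s) = (2*s - 5)/(s^2 - 9*s + 18)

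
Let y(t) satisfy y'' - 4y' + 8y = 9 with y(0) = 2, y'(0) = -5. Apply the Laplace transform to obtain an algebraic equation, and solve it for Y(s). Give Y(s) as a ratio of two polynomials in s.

Transform both sides with L{·}.
With L{y''} = s^2 Y - s·y(0) - y'(0) and L{y'} = sY - y(0), with y(0) = 2, y'(0) = -5: the LHS transforms to (s^2 - 4*s + 8)Y - (2*s - 13).
The right side is L{9} = 9/s.
So (s^2 - 4*s + 8)Y = 9/s + (2*s - 13).
Solve for Y(s) and write it as one ratio of polynomials.

Y(s) = (2*s^2 - 13*s + 9)/(s^3 - 4*s^2 + 8*s)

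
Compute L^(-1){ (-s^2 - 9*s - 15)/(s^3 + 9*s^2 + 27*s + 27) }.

Factor the denominator: s^3 + 9*s^2 + 27*s + 27 = (s + 3)^3.
Partial fraction decomposition gives [-1/(s + 3)] + [-3/(s + 3)^2] + [3/(s + 3)^3].
Invert each term: -1/(s + 3) ↔ -e^(-3t); -3/(s + 3)^2 ↔ -3t·e^(-3t); 3/(s + 3)^3 ↔ (3/2)t^2·e^(-3t).

3*t^2*exp(-3*t)/2 - 3*t*exp(-3*t) - exp(-3*t)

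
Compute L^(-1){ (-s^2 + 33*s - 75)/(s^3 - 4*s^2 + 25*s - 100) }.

exp(4*t) + 5*sin(5*t) - 2*cos(5*t)

Factor the denominator: s^3 - 4*s^2 + 25*s - 100 = (s - 4)*(s^2 + 25).
Partial fraction decomposition gives [1/(s - 4)] + [-2*s/(s^2 + 25)] + [25/(s^2 + 25)].
Invert each term: 1/(s - 4) ↔ e^(4t); -2·s/(s^2 + 25) ↔ -2cos(5t); 5·5/(s^2 + 25) ↔ 5sin(5t).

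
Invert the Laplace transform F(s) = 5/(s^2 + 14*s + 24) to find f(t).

Rewrite the denominator: s^2 + 14*s + 24 = (s + 7)^2 - 25.
The form in (s + 7) signals a first-shifting-theorem factor e^(-7t).
Since L{sinh(5t)} = 5/(s^2 - 25), the inverse is e^(-7*t)*sinh(5*t).

f(t) = exp(-7*t)*sinh(5*t)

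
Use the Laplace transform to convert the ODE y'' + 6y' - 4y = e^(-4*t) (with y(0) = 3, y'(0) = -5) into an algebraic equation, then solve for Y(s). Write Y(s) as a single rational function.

Y(s) = (3*s^2 + 25*s + 53)/(s^3 + 10*s^2 + 20*s - 16)

Apply the Laplace transform to the equation.
Using L{y''} = s^2 Y - s·y(0) - y'(0) and L{y'} = sY - y(0), with y(0) = 3, y'(0) = -5, the left side becomes (s^2 + 6*s - 4)Y - (3*s + 13).
The right side is L{e^(-4*t)} = 1/(s + 4).
So (s^2 + 6*s - 4)Y = 1/(s + 4) + (3*s + 13).
Solve for Y(s) and write it as one ratio of polynomials.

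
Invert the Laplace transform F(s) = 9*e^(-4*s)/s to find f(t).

f(t) = Heaviside(t - 4)*(9)

The factor e^(-4s) signals a time shift by c = 4 (second shifting theorem).
L{9} = 9/s, so L^-1{9/s} = 9.
Hence the inverse is u(t - 4) times that function evaluated at t - 4.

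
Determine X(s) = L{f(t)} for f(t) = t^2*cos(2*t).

L{cos(2t)} = s/(s^2 + 4).
Then apply L{t^2·g(t)} = (-1)^2 d^2/ds^2[G(s)] with G(s) = s/(s^2 + 4):
differentiating 2 times and applying the sign gives 2*s*(s^2 - 12)/(s^2 + 4)^3.

X(s) = 2*s*(s^2 - 12)/(s^2 + 4)^3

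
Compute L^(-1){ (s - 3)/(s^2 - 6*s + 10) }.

exp(3*t)*cos(t)

Rewrite the denominator: s^2 - 6*s + 10 = (s - 3)^2 + 1.
The form in (s - 3) signals a first-shifting-theorem factor e^(3t).
Since L{cos(t)} = s/(s^2 + 1), the inverse is e^(3*t)*cos(t).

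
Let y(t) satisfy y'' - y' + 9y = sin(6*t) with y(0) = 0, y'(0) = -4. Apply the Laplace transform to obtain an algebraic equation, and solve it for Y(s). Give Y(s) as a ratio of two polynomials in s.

Y(s) = (-4*s^2 - 138)/(s^4 - s^3 + 45*s^2 - 36*s + 324)

Laplace-transform each side.
Using L{y''} = s^2 Y - s·y(0) - y'(0) and L{y'} = sY - y(0), with y(0) = 0, y'(0) = -4, the left side becomes (s^2 - s + 9)Y - (-4).
The right side is L{sin(6*t)} = 6/(s^2 + 36).
So (s^2 - s + 9)Y = 6/(s^2 + 36) + (-4).
Divide through and combine into a single rational function.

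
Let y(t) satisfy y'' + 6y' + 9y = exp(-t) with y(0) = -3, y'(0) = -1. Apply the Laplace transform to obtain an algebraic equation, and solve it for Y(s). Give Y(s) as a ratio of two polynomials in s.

Transform both sides with L{·}.
With L{y''} = s^2 Y - s·y(0) - y'(0) and L{y'} = sY - y(0), with y(0) = -3, y'(0) = -1: the LHS transforms to (s^2 + 6*s + 9)Y - (-3*s - 19).
The right side is L{exp(-t)} = 1/(s + 1).
So (s^2 + 6*s + 9)Y = 1/(s + 1) + (-3*s - 19).
Solve for Y(s) and write it as one ratio of polynomials.

Y(s) = (-3*s^2 - 22*s - 18)/(s^3 + 7*s^2 + 15*s + 9)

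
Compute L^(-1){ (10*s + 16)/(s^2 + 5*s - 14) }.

4*exp(2*t) + 6*exp(-7*t)

Factor the denominator: s^2 + 5*s - 14 = (s - 2)*(s + 7).
Partial fraction decomposition gives [6/(s + 7)] + [4/(s - 2)].
Invert each term: 6/(s + 7) ↔ 6e^(-7t); 4/(s - 2) ↔ 4e^(2t).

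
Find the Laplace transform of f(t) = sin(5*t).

5/(s^2 + 25)

L{sin(5t)} = 5/(s^2 + 25).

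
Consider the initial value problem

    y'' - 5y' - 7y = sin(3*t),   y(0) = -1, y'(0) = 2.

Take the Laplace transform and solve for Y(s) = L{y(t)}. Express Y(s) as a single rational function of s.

Y(s) = (-s^3 + 7*s^2 - 9*s + 66)/(s^4 - 5*s^3 + 2*s^2 - 45*s - 63)

Transform both sides with L{·}.
Using L{y''} = s^2 Y - s·y(0) - y'(0) and L{y'} = sY - y(0), with y(0) = -1, y'(0) = 2, the left side becomes (s^2 - 5*s - 7)Y - (-s + 7).
The right side is L{sin(3*t)} = 3/(s^2 + 9).
So (s^2 - 5*s - 7)Y = 3/(s^2 + 9) + (-s + 7).
Solve for Y(s) and write it as one ratio of polynomials.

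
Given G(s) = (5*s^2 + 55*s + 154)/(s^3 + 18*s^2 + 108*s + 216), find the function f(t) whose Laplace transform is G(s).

Factor the denominator: s^3 + 18*s^2 + 108*s + 216 = (s + 6)^3.
Partial fraction decomposition gives [5/(s + 6)] + [-5/(s + 6)^2] + [4/(s + 6)^3].
Invert each term: 5/(s + 6) ↔ 5e^(-6t); -5/(s + 6)^2 ↔ -5t·e^(-6t); 4/(s + 6)^3 ↔ (2)t^2·e^(-6t).

f(t) = 2*t^2*exp(-6*t) - 5*t*exp(-6*t) + 5*exp(-6*t)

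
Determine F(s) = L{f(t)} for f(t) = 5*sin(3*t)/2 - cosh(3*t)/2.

F(s) = -s/(2*(s^2 - 9)) + 15/(2*(s^2 + 9))

The transform is linear, so treat each term independently.
(-1/2)·[L{cosh(3t)} = s/(s^2 - 9)]; (5/2)·[L{sin(3t)} = 3/(s^2 + 9)].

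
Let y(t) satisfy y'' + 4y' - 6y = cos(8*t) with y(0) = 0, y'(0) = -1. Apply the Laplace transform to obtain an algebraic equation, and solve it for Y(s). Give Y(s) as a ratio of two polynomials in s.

Take the Laplace transform of both sides.
The derivative rules (L{y''} = s^2 Y - s·y(0) - y'(0) and L{y'} = sY - y(0), with y(0) = 0, y'(0) = -1) turn the left side into (s^2 + 4*s - 6)Y - (-1).
The right side is L{cos(8*t)} = s/(s^2 + 64).
So (s^2 + 4*s - 6)Y = s/(s^2 + 64) + (-1).
Divide through and combine into a single rational function.

Y(s) = (-s^2 + s - 64)/(s^4 + 4*s^3 + 58*s^2 + 256*s - 384)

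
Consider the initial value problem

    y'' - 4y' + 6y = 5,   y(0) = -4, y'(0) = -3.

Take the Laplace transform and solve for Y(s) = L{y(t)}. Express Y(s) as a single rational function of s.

Y(s) = (-4*s^2 + 13*s + 5)/(s^3 - 4*s^2 + 6*s)

Laplace-transform each side.
Using L{y''} = s^2 Y - s·y(0) - y'(0) and L{y'} = sY - y(0), with y(0) = -4, y'(0) = -3, the left side becomes (s^2 - 4*s + 6)Y - (-4*s + 13).
The right side is L{5} = 5/s.
So (s^2 - 4*s + 6)Y = 5/s + (-4*s + 13).
Solve for Y(s) and write it as one ratio of polynomials.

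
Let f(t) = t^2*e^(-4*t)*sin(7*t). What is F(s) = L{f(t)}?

F(s) = 14*(3*s^2 + 24*s - 1)/(s^2 + 8*s + 65)^3

L{sin(7t)} = 7/(s^2 + 49).
Multiplying by e^(-4t) shifts s → s + 4, so L{e^(-4*t)*sin(7*t)} = 7/((s + 4)^2 + 49).
Then apply L{t^2·g(t)} = (-1)^2 d^2/ds^2[G(s)] with G(s) = 7/((s + 4)^2 + 49):
differentiating 2 times and applying the sign gives 14*(3*s^2 + 24*s - 1)/(s^2 + 8*s + 65)^3.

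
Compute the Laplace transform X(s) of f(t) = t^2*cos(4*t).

X(s) = 2*s*(s^2 - 48)/(s^2 + 16)^3

L{cos(4t)} = s/(s^2 + 16).
Then apply L{t^2·g(t)} = (-1)^2 d^2/ds^2[G(s)] with G(s) = s/(s^2 + 16):
differentiating 2 times and applying the sign gives 2*s*(s^2 - 48)/(s^2 + 16)^3.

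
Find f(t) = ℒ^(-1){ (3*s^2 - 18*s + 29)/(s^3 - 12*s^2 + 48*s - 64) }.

f(t) = 5*t^2*exp(4*t)/2 + 6*t*exp(4*t) + 3*exp(4*t)

Factor the denominator: s^3 - 12*s^2 + 48*s - 64 = (s - 4)^3.
Partial fraction decomposition gives [3/(s - 4)] + [6/(s - 4)^2] + [5/(s - 4)^3].
Invert each term: 3/(s - 4) ↔ 3e^(4t); 6/(s - 4)^2 ↔ 6t·e^(4t); 5/(s - 4)^3 ↔ (5/2)t^2·e^(4t).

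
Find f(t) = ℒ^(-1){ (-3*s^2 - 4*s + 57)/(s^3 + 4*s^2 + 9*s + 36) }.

f(t) = 4*sin(3*t) - 4*cos(3*t) + exp(-4*t)

Factor the denominator: s^3 + 4*s^2 + 9*s + 36 = (s + 4)*(s^2 + 9).
Partial fraction decomposition gives [1/(s + 4)] + [-4*s/(s^2 + 9)] + [12/(s^2 + 9)].
Invert each term: 1/(s + 4) ↔ e^(-4t); -4·s/(s^2 + 9) ↔ -4cos(3t); 4·3/(s^2 + 9) ↔ 4sin(3t).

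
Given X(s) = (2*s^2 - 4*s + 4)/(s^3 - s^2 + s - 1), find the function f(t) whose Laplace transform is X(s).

Factor the denominator: s^3 - s^2 + s - 1 = (s - 1)*(s^2 + 1).
Partial fraction decomposition gives [1/(s - 1)] + [s/(s^2 + 1)] + [-3/(s^2 + 1)].
Invert each term: 1/(s - 1) ↔ e^(t); 1·s/(s^2 + 1) ↔ cos(t); -3·1/(s^2 + 1) ↔ -3sin(t).

f(t) = exp(t) - 3*sin(t) + cos(t)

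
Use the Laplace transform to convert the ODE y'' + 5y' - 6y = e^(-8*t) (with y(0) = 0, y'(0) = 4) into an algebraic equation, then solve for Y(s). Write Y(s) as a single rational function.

Y(s) = (4*s + 33)/(s^3 + 13*s^2 + 34*s - 48)

Apply the Laplace transform to the equation.
The derivative rules (L{y''} = s^2 Y - s·y(0) - y'(0) and L{y'} = sY - y(0), with y(0) = 0, y'(0) = 4) turn the left side into (s^2 + 5*s - 6)Y - (4).
The right side is L{e^(-8*t)} = 1/(s + 8).
So (s^2 + 5*s - 6)Y = 1/(s + 8) + (4).
Divide through and combine into a single rational function.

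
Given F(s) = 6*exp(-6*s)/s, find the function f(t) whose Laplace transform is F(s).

f(t) = Heaviside(t - 6)*(6)

The factor e^(-6s) signals a time shift by c = 6 (second shifting theorem).
L{6} = 6/s, so L^-1{6/s} = 6.
Hence the inverse is u(t - 6) times that function evaluated at t - 6.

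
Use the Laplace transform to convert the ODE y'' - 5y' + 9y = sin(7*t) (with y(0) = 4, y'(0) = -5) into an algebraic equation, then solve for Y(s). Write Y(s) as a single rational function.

Take the Laplace transform of both sides.
Using L{y''} = s^2 Y - s·y(0) - y'(0) and L{y'} = sY - y(0), with y(0) = 4, y'(0) = -5, the left side becomes (s^2 - 5*s + 9)Y - (4*s - 25).
The right side is L{sin(7*t)} = 7/(s^2 + 49).
So (s^2 - 5*s + 9)Y = 7/(s^2 + 49) + (4*s - 25).
Divide through and combine into a single rational function.

Y(s) = (4*s^3 - 25*s^2 + 196*s - 1218)/(s^4 - 5*s^3 + 58*s^2 - 245*s + 441)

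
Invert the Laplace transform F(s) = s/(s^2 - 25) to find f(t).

f(t) = cosh(5*t)

Since L{cosh(5t)} = s/(s^2 - 25), the inverse is cosh(5*t).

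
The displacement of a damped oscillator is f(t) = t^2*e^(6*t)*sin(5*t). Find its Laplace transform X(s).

L{sin(5t)} = 5/(s^2 + 25).
Multiplying by e^(6t) shifts s → s - 6, so L{e^(6*t)*sin(5*t)} = 5/((s - 6)^2 + 25).
Then apply L{t^2·g(t)} = (-1)^2 d^2/ds^2[G(s)] with G(s) = 5/((s - 6)^2 + 25):
differentiating 2 times and applying the sign gives 10*(3*s^2 - 36*s + 83)/(s^2 - 12*s + 61)^3.

X(s) = 10*(3*s^2 - 36*s + 83)/(s^2 - 12*s + 61)^3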